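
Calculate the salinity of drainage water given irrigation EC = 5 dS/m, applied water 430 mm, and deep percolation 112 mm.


EC_dw = EC_iw * D_iw / D_dw
EC_dw = 5 * 430 / 112
EC_dw = 2150 / 112

19.1964 dS/m


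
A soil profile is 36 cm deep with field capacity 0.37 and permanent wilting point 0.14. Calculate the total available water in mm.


AWC = (FC - PWP) * d * 10
AWC = (0.37 - 0.14) * 36 * 10
AWC = 0.2300 * 36 * 10

82.8000 mm


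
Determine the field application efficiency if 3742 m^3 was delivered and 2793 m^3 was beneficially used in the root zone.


Ea = V_root / V_field * 100 = 2793 / 3742 * 100 = 74.6392%

74.6392 %


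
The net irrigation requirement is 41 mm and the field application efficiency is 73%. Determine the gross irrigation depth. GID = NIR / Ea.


Ea = 73% = 0.73
GID = NIR / Ea = 41 / 0.73 = 56.1644 mm

56.1644 mm


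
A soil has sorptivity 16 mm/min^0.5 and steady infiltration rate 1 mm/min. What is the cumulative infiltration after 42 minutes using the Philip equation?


F = S*sqrt(t) + A*t
F = 16*sqrt(42) + 1*42
F = 16*6.480741 + 42

145.6919 mm


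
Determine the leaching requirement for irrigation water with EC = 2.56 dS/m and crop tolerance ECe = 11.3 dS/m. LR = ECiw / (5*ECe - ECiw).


LR = ECiw / (5*ECe - ECiw)
LR = 2.56 / (5*11.3 - 2.56)
LR = 2.56 / 53.9400

0.0475


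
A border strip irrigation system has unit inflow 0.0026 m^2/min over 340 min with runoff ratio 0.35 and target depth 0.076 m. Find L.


L = q*t/((1+r)*Z)
L = 0.0026*340/((1+0.35)*0.076)
L = 0.884/0.1026

8.6160 m


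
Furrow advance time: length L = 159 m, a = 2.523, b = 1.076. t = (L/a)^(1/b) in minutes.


t = (L/a)^(1/b)
t = (159/2.523)^(1/1.076)
t = 63.020214^(1/1.076)

47.0304 min


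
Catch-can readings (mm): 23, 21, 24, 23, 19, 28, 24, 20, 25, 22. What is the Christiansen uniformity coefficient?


mean = 22.900000 mm
MAD = 1.920000 mm
CU = (1 - 1.920000/22.900000)*100

91.6157 %


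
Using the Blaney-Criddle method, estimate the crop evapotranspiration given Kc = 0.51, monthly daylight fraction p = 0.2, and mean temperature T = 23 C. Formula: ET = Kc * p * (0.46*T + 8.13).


ET = Kc * p * (0.46*T + 8.13)
ET = 0.51 * 0.2 * (0.46*23 + 8.13)
ET = 0.51 * 0.2 * 18.7100

1.9084 mm/day


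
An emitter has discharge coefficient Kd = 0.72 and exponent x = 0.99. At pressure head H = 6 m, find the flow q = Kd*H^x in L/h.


q = Kd * H^x = 0.72 * 6^0.99 = 0.72 * 5.893452

4.2433 L/h


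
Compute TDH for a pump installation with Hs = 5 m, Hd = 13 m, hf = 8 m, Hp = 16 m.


TDH = Hs + Hd + hf + Hp = 5 + 13 + 8 + 16 = 42

42 m


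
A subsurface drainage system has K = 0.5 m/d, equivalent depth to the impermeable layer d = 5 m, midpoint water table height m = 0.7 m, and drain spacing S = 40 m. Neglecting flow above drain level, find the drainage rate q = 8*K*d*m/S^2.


q = 8*K*d*m/S^2
q = 8*0.5*5*0.7/40^2
q = 14.0000 / 1600

0.0088 m/d


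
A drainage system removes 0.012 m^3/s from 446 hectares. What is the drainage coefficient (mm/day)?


DC = Q * 86400 / (A * 10000) * 1000
DC = 0.012 * 86400 / (446 * 10000) * 1000
DC = 1036800.0000 / 4460000

0.2325 mm/day


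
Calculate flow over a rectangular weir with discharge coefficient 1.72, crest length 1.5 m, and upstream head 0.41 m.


Q = C * L * H^(3/2) = 1.72 * 1.5 * 0.41^1.5 = 1.72 * 1.5 * 0.262528

0.6773 m^3/s


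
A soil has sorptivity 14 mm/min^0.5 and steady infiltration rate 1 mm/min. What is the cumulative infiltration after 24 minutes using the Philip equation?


F = S*sqrt(t) + A*t
F = 14*sqrt(24) + 1*24
F = 14*4.898979 + 24

92.5857 mm


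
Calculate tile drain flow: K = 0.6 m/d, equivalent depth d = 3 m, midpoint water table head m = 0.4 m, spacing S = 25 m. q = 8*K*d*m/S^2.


q = 8*K*d*m/S^2
q = 8*0.6*3*0.4/25^2
q = 5.7600 / 625

0.0092 m/d


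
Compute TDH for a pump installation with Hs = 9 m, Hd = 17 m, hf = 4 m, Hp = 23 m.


TDH = Hs + Hd + hf + Hp = 9 + 17 + 4 + 23 = 53

53 m


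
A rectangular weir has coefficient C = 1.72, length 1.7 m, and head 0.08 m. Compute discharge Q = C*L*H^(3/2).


Q = C * L * H^(3/2) = 1.72 * 1.7 * 0.08^1.5 = 1.72 * 1.7 * 0.022627

0.0662 m^3/s


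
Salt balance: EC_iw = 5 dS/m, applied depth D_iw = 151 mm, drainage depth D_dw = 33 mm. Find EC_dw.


EC_dw = EC_iw * D_iw / D_dw
EC_dw = 5 * 151 / 33
EC_dw = 755 / 33

22.8788 dS/m


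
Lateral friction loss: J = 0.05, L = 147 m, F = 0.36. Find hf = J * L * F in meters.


hf = J * L * F = 0.05 * 147 * 0.36 = 2.6460 m

2.6460 m


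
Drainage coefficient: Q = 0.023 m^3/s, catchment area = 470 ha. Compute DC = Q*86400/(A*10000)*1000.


DC = Q * 86400 / (A * 10000) * 1000
DC = 0.023 * 86400 / (470 * 10000) * 1000
DC = 1987200.0000 / 4700000

0.4228 mm/day


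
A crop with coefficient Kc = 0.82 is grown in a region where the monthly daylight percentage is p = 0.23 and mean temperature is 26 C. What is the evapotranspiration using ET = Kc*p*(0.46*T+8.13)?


ET = Kc * p * (0.46*T + 8.13)
ET = 0.82 * 0.23 * (0.46*26 + 8.13)
ET = 0.82 * 0.23 * 20.0900

3.7890 mm/day


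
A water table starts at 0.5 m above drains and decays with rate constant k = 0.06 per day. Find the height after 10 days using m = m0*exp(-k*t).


m = m0 * exp(-k*t)
m = 0.5 * exp(-0.06 * 10)
m = 0.5 * exp(-0.6000)

0.2744 m


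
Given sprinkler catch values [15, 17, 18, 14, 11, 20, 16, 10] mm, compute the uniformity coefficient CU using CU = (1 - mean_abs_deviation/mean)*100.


mean = 15.125000 mm
MAD = 2.625000 mm
CU = (1 - 2.625000/15.125000)*100

82.6446 %


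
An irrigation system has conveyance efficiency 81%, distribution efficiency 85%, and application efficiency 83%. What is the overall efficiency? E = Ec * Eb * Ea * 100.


Ec = 0.81, Eb = 0.85, Ea = 0.83
E = 0.81 * 0.85 * 0.83 * 100 = 57.1455%

57.1455 %


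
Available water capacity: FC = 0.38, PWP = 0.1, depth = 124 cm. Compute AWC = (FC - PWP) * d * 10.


AWC = (FC - PWP) * d * 10
AWC = (0.38 - 0.1) * 124 * 10
AWC = 0.2800 * 124 * 10

347.2000 mm


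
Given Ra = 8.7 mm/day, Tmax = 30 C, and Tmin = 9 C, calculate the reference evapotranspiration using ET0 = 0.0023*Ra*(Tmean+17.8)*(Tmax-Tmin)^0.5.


Tmean = (Tmax + Tmin)/2 = (30 + 9)/2 = 19.5
ET0 = 0.0023 * 8.7 * (19.5 + 17.8) * sqrt(30 - 9)
ET0 = 0.0023 * 8.7 * 37.3 * 4.582576

3.4203 mm/day


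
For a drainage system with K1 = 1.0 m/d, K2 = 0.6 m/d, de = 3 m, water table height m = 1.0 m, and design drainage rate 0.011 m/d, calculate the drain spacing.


S^2 = 8*K2*de*m/q + 4*K1*m^2/q
S^2 = 8*0.6*3*1.0/0.011 + 4*1.0*1.0^2/0.011
S = sqrt(1672.7273)

40.8990 m


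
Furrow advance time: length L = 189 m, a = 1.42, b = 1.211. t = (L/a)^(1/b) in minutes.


t = (L/a)^(1/b)
t = (189/1.42)^(1/1.211)
t = 133.098592^(1/1.211)

56.7630 min


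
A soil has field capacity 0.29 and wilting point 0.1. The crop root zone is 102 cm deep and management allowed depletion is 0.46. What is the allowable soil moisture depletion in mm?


SMD = (FC - PWP) * d * MAD * 10
SMD = (0.29 - 0.1) * 102 * 0.46 * 10
SMD = 0.1900 * 102 * 0.46 * 10

89.1480 mm


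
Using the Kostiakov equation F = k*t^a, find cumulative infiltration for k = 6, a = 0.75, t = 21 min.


F = k * t^a = 6 * 21^0.75
F = 6 * 9.809898

58.8594 mm


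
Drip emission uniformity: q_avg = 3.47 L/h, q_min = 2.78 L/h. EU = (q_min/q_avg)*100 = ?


EU = (q_min/q_avg)*100 = (2.78/3.47)*100 = 80.1153%

80.1153 %


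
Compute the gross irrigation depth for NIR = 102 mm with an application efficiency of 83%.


Ea = 83% = 0.83
GID = NIR / Ea = 102 / 0.83 = 122.8916 mm

122.8916 mm


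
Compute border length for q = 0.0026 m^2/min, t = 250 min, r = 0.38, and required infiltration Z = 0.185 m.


L = q*t/((1+r)*Z)
L = 0.0026*250/((1+0.38)*0.185)
L = 0.65/0.2553

2.5460 m


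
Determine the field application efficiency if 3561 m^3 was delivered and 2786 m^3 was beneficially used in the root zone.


Ea = V_root / V_field * 100 = 2786 / 3561 * 100 = 78.2365%

78.2365 %


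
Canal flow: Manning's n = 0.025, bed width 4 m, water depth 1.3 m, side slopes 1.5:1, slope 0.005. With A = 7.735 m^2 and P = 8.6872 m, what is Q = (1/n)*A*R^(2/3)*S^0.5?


R = A/P = 7.735/8.6872 = 0.890390
Q = (1/0.025) * 7.735 * 0.890390^(2/3) * 0.005^0.5

20.2485 m^3/s


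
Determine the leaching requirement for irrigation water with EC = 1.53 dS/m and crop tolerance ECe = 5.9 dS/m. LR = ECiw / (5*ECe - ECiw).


LR = ECiw / (5*ECe - ECiw)
LR = 1.53 / (5*5.9 - 1.53)
LR = 1.53 / 27.9700

0.0547


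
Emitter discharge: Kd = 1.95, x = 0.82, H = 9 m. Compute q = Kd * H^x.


q = Kd * H^x = 1.95 * 9^0.82 = 1.95 * 6.060087

11.8172 L/h


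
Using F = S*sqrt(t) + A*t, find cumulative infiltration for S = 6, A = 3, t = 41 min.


F = S*sqrt(t) + A*t
F = 6*sqrt(41) + 3*41
F = 6*6.403124 + 123

161.4187 mm


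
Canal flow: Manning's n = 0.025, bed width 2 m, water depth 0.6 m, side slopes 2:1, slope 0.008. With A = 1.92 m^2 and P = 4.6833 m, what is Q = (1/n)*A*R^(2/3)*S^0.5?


R = A/P = 1.92/4.6833 = 0.409967
Q = (1/0.025) * 1.92 * 0.409967^(2/3) * 0.008^0.5

3.7909 m^3/s


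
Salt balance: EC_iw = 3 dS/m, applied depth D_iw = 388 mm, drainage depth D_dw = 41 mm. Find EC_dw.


EC_dw = EC_iw * D_iw / D_dw
EC_dw = 3 * 388 / 41
EC_dw = 1164 / 41

28.3902 dS/m


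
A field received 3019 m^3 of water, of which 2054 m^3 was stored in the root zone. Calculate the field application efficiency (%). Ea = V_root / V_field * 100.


Ea = V_root / V_field * 100 = 2054 / 3019 * 100 = 68.0358%

68.0358 %


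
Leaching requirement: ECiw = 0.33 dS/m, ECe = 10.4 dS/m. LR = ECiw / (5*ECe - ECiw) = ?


LR = ECiw / (5*ECe - ECiw)
LR = 0.33 / (5*10.4 - 0.33)
LR = 0.33 / 51.6700

0.0064


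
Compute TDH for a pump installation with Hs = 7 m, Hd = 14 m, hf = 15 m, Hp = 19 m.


TDH = Hs + Hd + hf + Hp = 7 + 14 + 15 + 19 = 55

55 m


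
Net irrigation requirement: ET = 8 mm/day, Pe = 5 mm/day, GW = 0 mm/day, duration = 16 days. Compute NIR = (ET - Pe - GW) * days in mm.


Daily deficit = ET - Pe - GW = 8 - 5 - 0 = 3 mm/day
NIR = 3 * 16 = 48 mm

48.0000 mm


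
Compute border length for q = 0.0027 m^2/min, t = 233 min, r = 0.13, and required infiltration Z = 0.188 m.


L = q*t/((1+r)*Z)
L = 0.0027*233/((1+0.13)*0.188)
L = 0.6291/0.21244

2.9613 m


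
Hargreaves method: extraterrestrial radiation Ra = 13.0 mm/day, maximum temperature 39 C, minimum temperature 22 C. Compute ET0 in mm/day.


Tmean = (Tmax + Tmin)/2 = (39 + 22)/2 = 30.5
ET0 = 0.0023 * 13.0 * (30.5 + 17.8) * sqrt(39 - 22)
ET0 = 0.0023 * 13.0 * 48.3 * 4.123106

5.9545 mm/day


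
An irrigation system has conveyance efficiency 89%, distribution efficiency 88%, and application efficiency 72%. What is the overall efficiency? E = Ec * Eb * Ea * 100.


Ec = 0.89, Eb = 0.88, Ea = 0.72
E = 0.89 * 0.88 * 0.72 * 100 = 56.3904%

56.3904 %


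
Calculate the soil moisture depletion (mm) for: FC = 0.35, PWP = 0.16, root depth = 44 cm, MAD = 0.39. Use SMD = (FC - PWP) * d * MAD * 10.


SMD = (FC - PWP) * d * MAD * 10
SMD = (0.35 - 0.16) * 44 * 0.39 * 10
SMD = 0.1900 * 44 * 0.39 * 10

32.6040 mm


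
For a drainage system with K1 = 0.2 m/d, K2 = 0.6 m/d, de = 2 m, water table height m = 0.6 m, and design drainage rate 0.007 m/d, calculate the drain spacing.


S^2 = 8*K2*de*m/q + 4*K1*m^2/q
S^2 = 8*0.6*2*0.6/0.007 + 4*0.2*0.6^2/0.007
S = sqrt(864.0000)

29.3939 m


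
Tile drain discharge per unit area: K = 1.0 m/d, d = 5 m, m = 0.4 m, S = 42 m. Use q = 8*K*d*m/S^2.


q = 8*K*d*m/S^2
q = 8*1.0*5*0.4/42^2
q = 16.0000 / 1764

0.0091 m/d


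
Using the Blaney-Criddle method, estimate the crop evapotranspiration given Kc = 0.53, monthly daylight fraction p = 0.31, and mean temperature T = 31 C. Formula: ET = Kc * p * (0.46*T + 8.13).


ET = Kc * p * (0.46*T + 8.13)
ET = 0.53 * 0.31 * (0.46*31 + 8.13)
ET = 0.53 * 0.31 * 22.3900

3.6787 mm/day


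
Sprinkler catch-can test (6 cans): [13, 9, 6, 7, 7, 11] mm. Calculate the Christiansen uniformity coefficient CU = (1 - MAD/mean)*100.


mean = 8.833333 mm
MAD = 2.166667 mm
CU = (1 - 2.166667/8.833333)*100

75.4717 %


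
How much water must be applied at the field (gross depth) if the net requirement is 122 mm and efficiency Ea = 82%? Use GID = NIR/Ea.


Ea = 82% = 0.82
GID = NIR / Ea = 122 / 0.82 = 148.7805 mm

148.7805 mm


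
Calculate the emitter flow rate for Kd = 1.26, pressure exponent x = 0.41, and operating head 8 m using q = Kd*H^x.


q = Kd * H^x = 1.26 * 8^0.41 = 1.26 * 2.345670

2.9555 L/h


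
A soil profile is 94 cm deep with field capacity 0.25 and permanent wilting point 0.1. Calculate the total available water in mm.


AWC = (FC - PWP) * d * 10
AWC = (0.25 - 0.1) * 94 * 10
AWC = 0.1500 * 94 * 10

141.0000 mm


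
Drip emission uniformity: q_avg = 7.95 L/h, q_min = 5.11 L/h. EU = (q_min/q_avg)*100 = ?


EU = (q_min/q_avg)*100 = (5.11/7.95)*100 = 64.2767%

64.2767 %


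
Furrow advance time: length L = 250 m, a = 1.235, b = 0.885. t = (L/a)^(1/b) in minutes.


t = (L/a)^(1/b)
t = (250/1.235)^(1/0.885)
t = 202.429150^(1/0.885)

403.6066 min


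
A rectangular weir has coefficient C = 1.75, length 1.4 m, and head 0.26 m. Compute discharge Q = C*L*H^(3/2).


Q = C * L * H^(3/2) = 1.75 * 1.4 * 0.26^1.5 = 1.75 * 1.4 * 0.132575

0.3248 m^3/s


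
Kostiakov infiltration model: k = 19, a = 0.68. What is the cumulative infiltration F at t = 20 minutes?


F = k * t^a = 19 * 20^0.68
F = 19 * 7.668323

145.6981 mm


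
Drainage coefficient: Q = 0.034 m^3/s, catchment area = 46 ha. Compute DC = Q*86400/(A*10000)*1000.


DC = Q * 86400 / (A * 10000) * 1000
DC = 0.034 * 86400 / (46 * 10000) * 1000
DC = 2937600.0000 / 460000

6.3861 mm/day


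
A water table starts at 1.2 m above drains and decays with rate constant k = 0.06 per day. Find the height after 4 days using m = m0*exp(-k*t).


m = m0 * exp(-k*t)
m = 1.2 * exp(-0.06 * 4)
m = 1.2 * exp(-0.2400)

0.9440 m


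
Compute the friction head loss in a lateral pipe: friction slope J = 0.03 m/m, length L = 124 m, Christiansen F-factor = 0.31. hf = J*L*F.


hf = J * L * F = 0.03 * 124 * 0.31 = 1.1532 m

1.1532 m


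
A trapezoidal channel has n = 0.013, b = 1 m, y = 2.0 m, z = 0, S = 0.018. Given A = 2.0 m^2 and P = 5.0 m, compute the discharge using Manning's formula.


R = A/P = 2.0/5.0 = 0.400000
Q = (1/0.013) * 2.0 * 0.400000^(2/3) * 0.018^0.5

11.2055 m^3/s


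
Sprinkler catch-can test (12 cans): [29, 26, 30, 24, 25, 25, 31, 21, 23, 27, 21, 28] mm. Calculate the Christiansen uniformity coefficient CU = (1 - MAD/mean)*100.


mean = 25.833333 mm
MAD = 2.666667 mm
CU = (1 - 2.666667/25.833333)*100

89.6774 %


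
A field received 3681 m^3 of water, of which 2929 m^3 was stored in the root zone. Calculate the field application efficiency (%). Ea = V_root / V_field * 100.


Ea = V_root / V_field * 100 = 2929 / 3681 * 100 = 79.5708%

79.5708 %


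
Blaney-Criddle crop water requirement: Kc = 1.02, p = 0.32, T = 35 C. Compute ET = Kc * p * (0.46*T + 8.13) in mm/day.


ET = Kc * p * (0.46*T + 8.13)
ET = 1.02 * 0.32 * (0.46*35 + 8.13)
ET = 1.02 * 0.32 * 24.2300

7.9087 mm/day


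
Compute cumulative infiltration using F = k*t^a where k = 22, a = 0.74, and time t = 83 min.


F = k * t^a = 22 * 83^0.74
F = 22 * 26.309815

578.8159 mm


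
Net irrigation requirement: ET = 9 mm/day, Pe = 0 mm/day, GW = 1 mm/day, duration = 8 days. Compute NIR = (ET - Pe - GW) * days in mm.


Daily deficit = ET - Pe - GW = 9 - 0 - 1 = 8 mm/day
NIR = 8 * 8 = 64 mm

64.0000 mm


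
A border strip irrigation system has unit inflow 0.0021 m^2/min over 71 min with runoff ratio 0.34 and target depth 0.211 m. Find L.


L = q*t/((1+r)*Z)
L = 0.0021*71/((1+0.34)*0.211)
L = 0.1491/0.28274

0.5273 m


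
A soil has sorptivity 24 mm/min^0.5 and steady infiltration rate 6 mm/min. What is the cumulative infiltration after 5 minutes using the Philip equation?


F = S*sqrt(t) + A*t
F = 24*sqrt(5) + 6*5
F = 24*2.236068 + 30

83.6656 mm


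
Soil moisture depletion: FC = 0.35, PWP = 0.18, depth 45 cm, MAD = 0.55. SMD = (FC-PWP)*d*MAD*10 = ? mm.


SMD = (FC - PWP) * d * MAD * 10
SMD = (0.35 - 0.18) * 45 * 0.55 * 10
SMD = 0.1700 * 45 * 0.55 * 10

42.0750 mm


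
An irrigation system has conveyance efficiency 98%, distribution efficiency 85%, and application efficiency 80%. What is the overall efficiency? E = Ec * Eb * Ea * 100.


Ec = 0.98, Eb = 0.85, Ea = 0.8
E = 0.98 * 0.85 * 0.8 * 100 = 66.6400%

66.6400 %


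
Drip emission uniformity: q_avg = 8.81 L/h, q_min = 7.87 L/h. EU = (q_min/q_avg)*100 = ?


EU = (q_min/q_avg)*100 = (7.87/8.81)*100 = 89.3303%

89.3303 %


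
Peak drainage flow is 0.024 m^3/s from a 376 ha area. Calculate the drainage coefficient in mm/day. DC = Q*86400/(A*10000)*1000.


DC = Q * 86400 / (A * 10000) * 1000
DC = 0.024 * 86400 / (376 * 10000) * 1000
DC = 2073600.0000 / 3760000

0.5515 mm/day


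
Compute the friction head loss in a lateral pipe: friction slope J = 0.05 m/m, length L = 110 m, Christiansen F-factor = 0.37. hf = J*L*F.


hf = J * L * F = 0.05 * 110 * 0.37 = 2.0350 m

2.0350 m


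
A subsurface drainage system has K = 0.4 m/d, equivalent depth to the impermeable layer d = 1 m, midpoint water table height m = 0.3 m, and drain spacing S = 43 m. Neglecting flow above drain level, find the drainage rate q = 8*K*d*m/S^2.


q = 8*K*d*m/S^2
q = 8*0.4*1*0.3/43^2
q = 0.9600 / 1849

5.1920e-04 m/d


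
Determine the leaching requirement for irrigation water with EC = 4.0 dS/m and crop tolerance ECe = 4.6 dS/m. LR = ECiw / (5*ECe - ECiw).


LR = ECiw / (5*ECe - ECiw)
LR = 4.0 / (5*4.6 - 4.0)
LR = 4.0 / 19.0000

0.2105


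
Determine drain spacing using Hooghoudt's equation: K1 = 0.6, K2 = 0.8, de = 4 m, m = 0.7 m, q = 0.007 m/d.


S^2 = 8*K2*de*m/q + 4*K1*m^2/q
S^2 = 8*0.8*4*0.7/0.007 + 4*0.6*0.7^2/0.007
S = sqrt(2728.0000)

52.2303 m


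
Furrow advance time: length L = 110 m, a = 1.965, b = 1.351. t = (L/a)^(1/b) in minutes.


t = (L/a)^(1/b)
t = (110/1.965)^(1/1.351)
t = 55.979644^(1/1.351)

19.6734 min


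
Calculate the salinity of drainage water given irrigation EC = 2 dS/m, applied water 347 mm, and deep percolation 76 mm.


EC_dw = EC_iw * D_iw / D_dw
EC_dw = 2 * 347 / 76
EC_dw = 694 / 76

9.1316 dS/m


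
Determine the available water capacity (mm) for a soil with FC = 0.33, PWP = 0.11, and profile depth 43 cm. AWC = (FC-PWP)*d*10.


AWC = (FC - PWP) * d * 10
AWC = (0.33 - 0.11) * 43 * 10
AWC = 0.2200 * 43 * 10

94.6000 mm


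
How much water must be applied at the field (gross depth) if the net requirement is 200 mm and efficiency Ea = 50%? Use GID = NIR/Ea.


Ea = 50% = 0.5
GID = NIR / Ea = 200 / 0.5 = 400.0000 mm

400.0000 mm


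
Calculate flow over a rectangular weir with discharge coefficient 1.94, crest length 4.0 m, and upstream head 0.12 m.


Q = C * L * H^(3/2) = 1.94 * 4.0 * 0.12^1.5 = 1.94 * 4.0 * 0.041569

0.3226 m^3/s


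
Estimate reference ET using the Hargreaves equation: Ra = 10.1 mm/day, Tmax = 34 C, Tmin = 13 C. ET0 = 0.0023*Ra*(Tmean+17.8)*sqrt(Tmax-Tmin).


Tmean = (Tmax + Tmin)/2 = (34 + 13)/2 = 23.5
ET0 = 0.0023 * 10.1 * (23.5 + 17.8) * sqrt(34 - 13)
ET0 = 0.0023 * 10.1 * 41.3 * 4.582576

4.3965 mm/day


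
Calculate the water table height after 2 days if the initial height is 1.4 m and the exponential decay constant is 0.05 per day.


m = m0 * exp(-k*t)
m = 1.4 * exp(-0.05 * 2)
m = 1.4 * exp(-0.1000)

1.2668 m


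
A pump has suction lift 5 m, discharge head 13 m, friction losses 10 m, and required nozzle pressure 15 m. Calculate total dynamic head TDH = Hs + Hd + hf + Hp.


TDH = Hs + Hd + hf + Hp = 5 + 13 + 10 + 15 = 43

43 m


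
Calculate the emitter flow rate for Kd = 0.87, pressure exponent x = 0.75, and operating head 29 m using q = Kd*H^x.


q = Kd * H^x = 0.87 * 29^0.75 = 0.87 * 12.496791

10.8722 L/h


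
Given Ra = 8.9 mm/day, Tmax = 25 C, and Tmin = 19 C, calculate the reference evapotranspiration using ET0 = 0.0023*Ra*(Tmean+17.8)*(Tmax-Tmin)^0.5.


Tmean = (Tmax + Tmin)/2 = (25 + 19)/2 = 22.0
ET0 = 0.0023 * 8.9 * (22.0 + 17.8) * sqrt(25 - 19)
ET0 = 0.0023 * 8.9 * 39.8 * 2.449490

1.9956 mm/day


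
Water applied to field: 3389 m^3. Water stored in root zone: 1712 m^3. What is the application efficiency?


Ea = V_root / V_field * 100 = 1712 / 3389 * 100 = 50.5164%

50.5164 %


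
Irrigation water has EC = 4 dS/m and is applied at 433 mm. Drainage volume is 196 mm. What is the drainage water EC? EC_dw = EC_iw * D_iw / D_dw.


EC_dw = EC_iw * D_iw / D_dw
EC_dw = 4 * 433 / 196
EC_dw = 1732 / 196

8.8367 dS/m


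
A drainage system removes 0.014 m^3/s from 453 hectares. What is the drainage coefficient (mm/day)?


DC = Q * 86400 / (A * 10000) * 1000
DC = 0.014 * 86400 / (453 * 10000) * 1000
DC = 1209600.0000 / 4530000

0.2670 mm/day


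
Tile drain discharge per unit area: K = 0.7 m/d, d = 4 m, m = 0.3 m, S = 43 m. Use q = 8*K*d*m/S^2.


q = 8*K*d*m/S^2
q = 8*0.7*4*0.3/43^2
q = 6.7200 / 1849

0.0036 m/d


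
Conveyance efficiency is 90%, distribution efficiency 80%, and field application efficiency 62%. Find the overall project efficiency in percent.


Ec = 0.9, Eb = 0.8, Ea = 0.62
E = 0.9 * 0.8 * 0.62 * 100 = 44.6400%

44.6400 %


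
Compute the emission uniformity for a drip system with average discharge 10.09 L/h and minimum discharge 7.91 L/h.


EU = (q_min/q_avg)*100 = (7.91/10.09)*100 = 78.3944%

78.3944 %


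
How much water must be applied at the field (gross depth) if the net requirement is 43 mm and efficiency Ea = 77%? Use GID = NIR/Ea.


Ea = 77% = 0.77
GID = NIR / Ea = 43 / 0.77 = 55.8442 mm

55.8442 mm


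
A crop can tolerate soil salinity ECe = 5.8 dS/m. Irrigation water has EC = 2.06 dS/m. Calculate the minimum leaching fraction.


LR = ECiw / (5*ECe - ECiw)
LR = 2.06 / (5*5.8 - 2.06)
LR = 2.06 / 26.9400

0.0765


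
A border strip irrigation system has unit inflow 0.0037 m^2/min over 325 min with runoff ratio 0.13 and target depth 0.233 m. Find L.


L = q*t/((1+r)*Z)
L = 0.0037*325/((1+0.13)*0.233)
L = 1.2025/0.26329

4.5672 m


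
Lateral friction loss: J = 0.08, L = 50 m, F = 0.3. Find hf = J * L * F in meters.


hf = J * L * F = 0.08 * 50 * 0.3 = 1.2000 m

1.2000 m


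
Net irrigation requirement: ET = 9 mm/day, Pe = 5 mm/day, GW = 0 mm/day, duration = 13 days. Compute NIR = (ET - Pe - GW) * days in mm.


Daily deficit = ET - Pe - GW = 9 - 5 - 0 = 4 mm/day
NIR = 4 * 13 = 52 mm

52.0000 mm


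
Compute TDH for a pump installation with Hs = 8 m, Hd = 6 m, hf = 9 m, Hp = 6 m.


TDH = Hs + Hd + hf + Hp = 8 + 6 + 9 + 6 = 29

29 m


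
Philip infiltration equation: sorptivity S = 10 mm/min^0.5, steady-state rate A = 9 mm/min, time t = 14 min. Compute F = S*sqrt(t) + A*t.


F = S*sqrt(t) + A*t
F = 10*sqrt(14) + 9*14
F = 10*3.741657 + 126

163.4166 mm


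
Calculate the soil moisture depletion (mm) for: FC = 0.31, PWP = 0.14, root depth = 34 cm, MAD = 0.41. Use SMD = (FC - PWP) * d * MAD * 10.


SMD = (FC - PWP) * d * MAD * 10
SMD = (0.31 - 0.14) * 34 * 0.41 * 10
SMD = 0.1700 * 34 * 0.41 * 10

23.6980 mm


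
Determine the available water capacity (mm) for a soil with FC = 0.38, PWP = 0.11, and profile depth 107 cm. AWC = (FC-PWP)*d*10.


AWC = (FC - PWP) * d * 10
AWC = (0.38 - 0.11) * 107 * 10
AWC = 0.2700 * 107 * 10

288.9000 mm


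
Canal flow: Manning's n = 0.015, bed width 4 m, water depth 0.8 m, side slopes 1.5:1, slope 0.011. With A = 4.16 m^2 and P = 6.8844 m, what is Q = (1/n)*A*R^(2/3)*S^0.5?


R = A/P = 4.16/6.8844 = 0.604265
Q = (1/0.015) * 4.16 * 0.604265^(2/3) * 0.011^0.5

20.7898 m^3/s


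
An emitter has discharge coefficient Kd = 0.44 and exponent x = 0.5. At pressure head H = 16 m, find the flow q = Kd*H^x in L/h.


q = Kd * H^x = 0.44 * 16^0.5 = 0.44 * 4.000000

1.7600 L/h


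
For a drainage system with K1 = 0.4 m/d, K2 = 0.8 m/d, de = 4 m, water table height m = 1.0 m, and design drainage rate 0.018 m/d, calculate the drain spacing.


S^2 = 8*K2*de*m/q + 4*K1*m^2/q
S^2 = 8*0.8*4*1.0/0.018 + 4*0.4*1.0^2/0.018
S = sqrt(1511.1111)

38.8730 m


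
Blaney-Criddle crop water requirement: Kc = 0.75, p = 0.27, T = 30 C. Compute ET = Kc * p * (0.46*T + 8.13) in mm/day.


ET = Kc * p * (0.46*T + 8.13)
ET = 0.75 * 0.27 * (0.46*30 + 8.13)
ET = 0.75 * 0.27 * 21.9300

4.4408 mm/day


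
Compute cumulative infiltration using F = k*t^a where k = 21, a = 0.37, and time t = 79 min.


F = k * t^a = 21 * 79^0.37
F = 21 * 5.036421

105.7648 mm


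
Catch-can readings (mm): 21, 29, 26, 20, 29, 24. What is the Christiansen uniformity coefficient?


mean = 24.833333 mm
MAD = 3.166667 mm
CU = (1 - 3.166667/24.833333)*100

87.2483 %


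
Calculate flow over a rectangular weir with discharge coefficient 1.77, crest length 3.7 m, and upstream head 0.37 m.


Q = C * L * H^(3/2) = 1.77 * 3.7 * 0.37^1.5 = 1.77 * 3.7 * 0.225062

1.4739 m^3/s


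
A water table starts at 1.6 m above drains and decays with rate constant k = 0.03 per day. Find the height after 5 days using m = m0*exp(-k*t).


m = m0 * exp(-k*t)
m = 1.6 * exp(-0.03 * 5)
m = 1.6 * exp(-0.1500)

1.3771 m


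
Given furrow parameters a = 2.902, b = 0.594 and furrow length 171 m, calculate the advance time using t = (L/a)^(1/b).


t = (L/a)^(1/b)
t = (171/2.902)^(1/0.594)
t = 58.924879^(1/0.594)

955.6543 min


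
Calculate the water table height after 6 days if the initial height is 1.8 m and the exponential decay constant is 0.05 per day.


m = m0 * exp(-k*t)
m = 1.8 * exp(-0.05 * 6)
m = 1.8 * exp(-0.3000)

1.3335 m


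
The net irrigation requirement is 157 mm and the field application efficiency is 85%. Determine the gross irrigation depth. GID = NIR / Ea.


Ea = 85% = 0.85
GID = NIR / Ea = 157 / 0.85 = 184.7059 mm

184.7059 mm


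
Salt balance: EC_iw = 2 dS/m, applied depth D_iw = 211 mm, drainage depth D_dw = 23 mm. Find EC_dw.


EC_dw = EC_iw * D_iw / D_dw
EC_dw = 2 * 211 / 23
EC_dw = 422 / 23

18.3478 dS/m


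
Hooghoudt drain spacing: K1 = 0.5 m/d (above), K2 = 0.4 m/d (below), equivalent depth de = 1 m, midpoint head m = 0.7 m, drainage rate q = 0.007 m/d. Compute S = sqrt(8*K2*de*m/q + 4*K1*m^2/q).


S^2 = 8*K2*de*m/q + 4*K1*m^2/q
S^2 = 8*0.4*1*0.7/0.007 + 4*0.5*0.7^2/0.007
S = sqrt(460.0000)

21.4476 m


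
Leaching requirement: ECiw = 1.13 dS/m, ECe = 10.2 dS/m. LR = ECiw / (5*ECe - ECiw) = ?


LR = ECiw / (5*ECe - ECiw)
LR = 1.13 / (5*10.2 - 1.13)
LR = 1.13 / 49.8700

0.0227


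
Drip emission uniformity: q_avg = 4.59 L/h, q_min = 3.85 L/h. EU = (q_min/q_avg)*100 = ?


EU = (q_min/q_avg)*100 = (3.85/4.59)*100 = 83.8780%

83.8780 %


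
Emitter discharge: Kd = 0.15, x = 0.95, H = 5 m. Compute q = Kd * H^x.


q = Kd * H^x = 0.15 * 5^0.95 = 0.15 * 4.613404

0.6920 L/h


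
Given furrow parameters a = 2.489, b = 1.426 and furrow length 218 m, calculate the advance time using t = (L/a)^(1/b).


t = (L/a)^(1/b)
t = (218/2.489)^(1/1.426)
t = 87.585376^(1/1.426)

23.0226 min


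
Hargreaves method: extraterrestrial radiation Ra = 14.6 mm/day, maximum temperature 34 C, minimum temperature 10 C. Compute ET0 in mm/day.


Tmean = (Tmax + Tmin)/2 = (34 + 10)/2 = 22.0
ET0 = 0.0023 * 14.6 * (22.0 + 17.8) * sqrt(34 - 10)
ET0 = 0.0023 * 14.6 * 39.8 * 4.898979

6.5474 mm/day


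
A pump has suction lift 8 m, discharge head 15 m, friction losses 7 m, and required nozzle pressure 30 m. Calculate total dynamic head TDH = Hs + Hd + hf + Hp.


TDH = Hs + Hd + hf + Hp = 8 + 15 + 7 + 30 = 60

60 m


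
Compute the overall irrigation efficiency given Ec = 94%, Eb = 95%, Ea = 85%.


Ec = 0.94, Eb = 0.95, Ea = 0.85
E = 0.94 * 0.95 * 0.85 * 100 = 75.9050%

75.9050 %


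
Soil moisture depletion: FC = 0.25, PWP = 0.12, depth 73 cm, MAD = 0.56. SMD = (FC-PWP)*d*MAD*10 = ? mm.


SMD = (FC - PWP) * d * MAD * 10
SMD = (0.25 - 0.12) * 73 * 0.56 * 10
SMD = 0.1300 * 73 * 0.56 * 10

53.1440 mm


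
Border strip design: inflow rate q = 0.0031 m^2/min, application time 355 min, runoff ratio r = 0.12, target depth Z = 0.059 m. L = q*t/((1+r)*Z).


L = q*t/((1+r)*Z)
L = 0.0031*355/((1+0.12)*0.059)
L = 1.1005/0.06608

16.6541 m


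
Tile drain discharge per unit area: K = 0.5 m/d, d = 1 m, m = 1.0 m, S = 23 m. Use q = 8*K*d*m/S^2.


q = 8*K*d*m/S^2
q = 8*0.5*1*1.0/23^2
q = 4.0000 / 529

0.0076 m/d


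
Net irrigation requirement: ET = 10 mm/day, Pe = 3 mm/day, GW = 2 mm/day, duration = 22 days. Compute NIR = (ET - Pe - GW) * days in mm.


Daily deficit = ET - Pe - GW = 10 - 3 - 2 = 5 mm/day
NIR = 5 * 22 = 110 mm

110.0000 mm


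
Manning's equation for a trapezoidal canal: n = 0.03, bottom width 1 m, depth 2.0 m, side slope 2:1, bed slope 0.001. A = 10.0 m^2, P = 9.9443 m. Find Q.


R = A/P = 10.0/9.9443 = 1.005601
Q = (1/0.03) * 10.0 * 1.005601^(2/3) * 0.001^0.5

10.5802 m^3/s


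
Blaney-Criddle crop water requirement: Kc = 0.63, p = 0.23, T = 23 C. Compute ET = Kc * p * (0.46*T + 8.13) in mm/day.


ET = Kc * p * (0.46*T + 8.13)
ET = 0.63 * 0.23 * (0.46*23 + 8.13)
ET = 0.63 * 0.23 * 18.7100

2.7111 mm/day


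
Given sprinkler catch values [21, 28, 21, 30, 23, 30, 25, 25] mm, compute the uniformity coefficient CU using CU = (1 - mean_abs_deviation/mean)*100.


mean = 25.375000 mm
MAD = 2.968750 mm
CU = (1 - 2.968750/25.375000)*100

88.3005 %


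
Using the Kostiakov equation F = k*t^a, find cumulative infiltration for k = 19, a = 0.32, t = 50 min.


F = k * t^a = 19 * 50^0.32
F = 19 * 3.496797

66.4391 mm


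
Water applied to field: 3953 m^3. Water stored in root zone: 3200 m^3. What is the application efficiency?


Ea = V_root / V_field * 100 = 3200 / 3953 * 100 = 80.9512%

80.9512 %


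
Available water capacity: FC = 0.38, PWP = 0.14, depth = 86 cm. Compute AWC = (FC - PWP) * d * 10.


AWC = (FC - PWP) * d * 10
AWC = (0.38 - 0.14) * 86 * 10
AWC = 0.2400 * 86 * 10

206.4000 mm


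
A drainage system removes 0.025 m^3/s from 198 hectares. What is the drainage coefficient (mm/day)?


DC = Q * 86400 / (A * 10000) * 1000
DC = 0.025 * 86400 / (198 * 10000) * 1000
DC = 2160000.0000 / 1980000

1.0909 mm/day


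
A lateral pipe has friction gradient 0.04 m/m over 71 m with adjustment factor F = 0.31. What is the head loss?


hf = J * L * F = 0.04 * 71 * 0.31 = 0.8804 m

0.8804 m


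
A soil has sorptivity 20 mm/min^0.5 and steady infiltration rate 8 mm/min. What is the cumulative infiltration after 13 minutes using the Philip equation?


F = S*sqrt(t) + A*t
F = 20*sqrt(13) + 8*13
F = 20*3.605551 + 104

176.1110 mm


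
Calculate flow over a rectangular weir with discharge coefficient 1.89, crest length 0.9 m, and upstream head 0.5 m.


Q = C * L * H^(3/2) = 1.89 * 0.9 * 0.5^1.5 = 1.89 * 0.9 * 0.353553

0.6014 m^3/s


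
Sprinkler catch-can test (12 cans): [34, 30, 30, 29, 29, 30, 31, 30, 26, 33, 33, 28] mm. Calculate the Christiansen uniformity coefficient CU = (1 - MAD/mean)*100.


mean = 30.250000 mm
MAD = 1.666667 mm
CU = (1 - 1.666667/30.250000)*100

94.4904 %


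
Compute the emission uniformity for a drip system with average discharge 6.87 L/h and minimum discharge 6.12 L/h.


EU = (q_min/q_avg)*100 = (6.12/6.87)*100 = 89.0830%

89.0830 %


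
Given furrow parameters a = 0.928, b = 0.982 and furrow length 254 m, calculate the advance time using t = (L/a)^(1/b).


t = (L/a)^(1/b)
t = (254/0.928)^(1/0.982)
t = 273.706897^(1/0.982)

303.3619 min


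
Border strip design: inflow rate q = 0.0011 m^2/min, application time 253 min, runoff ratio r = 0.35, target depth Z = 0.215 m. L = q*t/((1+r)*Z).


L = q*t/((1+r)*Z)
L = 0.0011*253/((1+0.35)*0.215)
L = 0.2783/0.29025

0.9588 m


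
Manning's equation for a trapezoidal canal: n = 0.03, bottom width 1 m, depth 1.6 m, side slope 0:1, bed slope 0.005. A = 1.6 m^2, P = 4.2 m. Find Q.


R = A/P = 1.6/4.2 = 0.380952
Q = (1/0.03) * 1.6 * 0.380952^(2/3) * 0.005^0.5

1.9818 m^3/s


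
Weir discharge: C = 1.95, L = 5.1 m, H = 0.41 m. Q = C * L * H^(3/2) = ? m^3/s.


Q = C * L * H^(3/2) = 1.95 * 5.1 * 0.41^1.5 = 1.95 * 5.1 * 0.262528

2.6108 m^3/s


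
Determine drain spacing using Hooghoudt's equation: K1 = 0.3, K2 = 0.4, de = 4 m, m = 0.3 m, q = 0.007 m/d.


S^2 = 8*K2*de*m/q + 4*K1*m^2/q
S^2 = 8*0.4*4*0.3/0.007 + 4*0.3*0.3^2/0.007
S = sqrt(564.0000)

23.7487 m


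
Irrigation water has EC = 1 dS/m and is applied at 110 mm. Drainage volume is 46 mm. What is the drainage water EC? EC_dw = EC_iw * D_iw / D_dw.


EC_dw = EC_iw * D_iw / D_dw
EC_dw = 1 * 110 / 46
EC_dw = 110 / 46

2.3913 dS/m


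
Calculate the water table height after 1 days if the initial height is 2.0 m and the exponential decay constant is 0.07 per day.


m = m0 * exp(-k*t)
m = 2.0 * exp(-0.07 * 1)
m = 2.0 * exp(-0.0700)

1.8648 m


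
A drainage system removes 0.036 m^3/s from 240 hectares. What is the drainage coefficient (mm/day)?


DC = Q * 86400 / (A * 10000) * 1000
DC = 0.036 * 86400 / (240 * 10000) * 1000
DC = 3110400.0000 / 2400000

1.2960 mm/day


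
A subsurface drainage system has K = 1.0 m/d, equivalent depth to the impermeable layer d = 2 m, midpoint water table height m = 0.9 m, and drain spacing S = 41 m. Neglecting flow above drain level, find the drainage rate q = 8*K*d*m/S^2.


q = 8*K*d*m/S^2
q = 8*1.0*2*0.9/41^2
q = 14.4000 / 1681

0.0086 m/d


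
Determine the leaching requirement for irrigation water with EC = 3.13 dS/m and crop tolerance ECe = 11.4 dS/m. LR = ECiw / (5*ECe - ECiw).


LR = ECiw / (5*ECe - ECiw)
LR = 3.13 / (5*11.4 - 3.13)
LR = 3.13 / 53.8700

0.0581


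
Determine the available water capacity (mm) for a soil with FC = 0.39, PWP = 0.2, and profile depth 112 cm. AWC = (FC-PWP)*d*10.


AWC = (FC - PWP) * d * 10
AWC = (0.39 - 0.2) * 112 * 10
AWC = 0.1900 * 112 * 10

212.8000 mm


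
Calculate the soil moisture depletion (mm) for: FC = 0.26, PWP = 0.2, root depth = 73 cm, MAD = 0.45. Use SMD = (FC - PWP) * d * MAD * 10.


SMD = (FC - PWP) * d * MAD * 10
SMD = (0.26 - 0.2) * 73 * 0.45 * 10
SMD = 0.0600 * 73 * 0.45 * 10

19.7100 mm


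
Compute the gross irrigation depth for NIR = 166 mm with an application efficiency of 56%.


Ea = 56% = 0.56
GID = NIR / Ea = 166 / 0.56 = 296.4286 mm

296.4286 mm


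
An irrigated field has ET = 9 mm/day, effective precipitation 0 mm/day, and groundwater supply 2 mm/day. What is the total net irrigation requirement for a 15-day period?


Daily deficit = ET - Pe - GW = 9 - 0 - 2 = 7 mm/day
NIR = 7 * 15 = 105 mm

105.0000 mm


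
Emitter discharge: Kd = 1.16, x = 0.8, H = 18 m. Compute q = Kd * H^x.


q = Kd * H^x = 1.16 * 18^0.8 = 1.16 * 10.097596

11.7132 L/h


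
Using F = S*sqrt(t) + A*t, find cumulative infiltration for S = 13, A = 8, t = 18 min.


F = S*sqrt(t) + A*t
F = 13*sqrt(18) + 8*18
F = 13*4.242641 + 144

199.1543 mm


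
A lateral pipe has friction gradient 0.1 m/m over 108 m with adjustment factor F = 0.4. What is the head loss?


hf = J * L * F = 0.1 * 108 * 0.4 = 4.3200 m

4.3200 m


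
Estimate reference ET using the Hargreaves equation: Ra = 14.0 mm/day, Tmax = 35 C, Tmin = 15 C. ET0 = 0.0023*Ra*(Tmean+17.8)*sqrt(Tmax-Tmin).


Tmean = (Tmax + Tmin)/2 = (35 + 15)/2 = 25.0
ET0 = 0.0023 * 14.0 * (25.0 + 17.8) * sqrt(35 - 15)
ET0 = 0.0023 * 14.0 * 42.8 * 4.472136

6.1633 mm/day


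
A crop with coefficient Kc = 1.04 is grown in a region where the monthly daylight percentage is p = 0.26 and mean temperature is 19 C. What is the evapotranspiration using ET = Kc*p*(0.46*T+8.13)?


ET = Kc * p * (0.46*T + 8.13)
ET = 1.04 * 0.26 * (0.46*19 + 8.13)
ET = 1.04 * 0.26 * 16.8700

4.5616 mm/day


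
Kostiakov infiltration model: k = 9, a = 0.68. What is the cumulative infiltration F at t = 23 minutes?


F = k * t^a = 9 * 23^0.68
F = 9 * 8.432861

75.8957 mm


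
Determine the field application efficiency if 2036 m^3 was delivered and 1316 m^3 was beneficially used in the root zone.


Ea = V_root / V_field * 100 = 1316 / 2036 * 100 = 64.6365%

64.6365 %


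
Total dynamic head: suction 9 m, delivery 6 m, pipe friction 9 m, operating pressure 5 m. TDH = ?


TDH = Hs + Hd + hf + Hp = 9 + 6 + 9 + 5 = 29

29 m


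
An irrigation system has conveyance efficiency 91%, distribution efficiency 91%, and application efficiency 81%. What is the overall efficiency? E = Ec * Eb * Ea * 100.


Ec = 0.91, Eb = 0.91, Ea = 0.81
E = 0.91 * 0.91 * 0.81 * 100 = 67.0761%

67.0761 %


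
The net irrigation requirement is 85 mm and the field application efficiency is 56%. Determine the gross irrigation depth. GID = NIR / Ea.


Ea = 56% = 0.56
GID = NIR / Ea = 85 / 0.56 = 151.7857 mm

151.7857 mm


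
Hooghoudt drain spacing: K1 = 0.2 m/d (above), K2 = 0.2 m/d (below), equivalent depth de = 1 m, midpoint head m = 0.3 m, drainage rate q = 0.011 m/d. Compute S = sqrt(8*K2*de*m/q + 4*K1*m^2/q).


S^2 = 8*K2*de*m/q + 4*K1*m^2/q
S^2 = 8*0.2*1*0.3/0.011 + 4*0.2*0.3^2/0.011
S = sqrt(50.1818)

7.0839 m


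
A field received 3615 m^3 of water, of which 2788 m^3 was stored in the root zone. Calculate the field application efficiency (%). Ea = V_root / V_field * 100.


Ea = V_root / V_field * 100 = 2788 / 3615 * 100 = 77.1231%

77.1231 %


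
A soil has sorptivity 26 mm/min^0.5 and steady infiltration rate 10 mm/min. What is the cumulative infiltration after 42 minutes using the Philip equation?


F = S*sqrt(t) + A*t
F = 26*sqrt(42) + 10*42
F = 26*6.480741 + 420

588.4993 mm


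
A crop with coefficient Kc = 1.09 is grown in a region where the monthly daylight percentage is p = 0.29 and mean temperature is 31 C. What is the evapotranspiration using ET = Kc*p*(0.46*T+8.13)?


ET = Kc * p * (0.46*T + 8.13)
ET = 1.09 * 0.29 * (0.46*31 + 8.13)
ET = 1.09 * 0.29 * 22.3900

7.0775 mm/day


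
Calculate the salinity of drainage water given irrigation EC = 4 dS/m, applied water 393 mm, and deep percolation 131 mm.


EC_dw = EC_iw * D_iw / D_dw
EC_dw = 4 * 393 / 131
EC_dw = 1572 / 131

12.0000 dS/m


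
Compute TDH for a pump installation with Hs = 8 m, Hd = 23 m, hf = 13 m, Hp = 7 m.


TDH = Hs + Hd + hf + Hp = 8 + 23 + 13 + 7 = 51

51 m


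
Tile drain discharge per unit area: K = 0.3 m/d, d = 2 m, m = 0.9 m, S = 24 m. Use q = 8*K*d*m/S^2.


q = 8*K*d*m/S^2
q = 8*0.3*2*0.9/24^2
q = 4.3200 / 576

0.0075 m/d


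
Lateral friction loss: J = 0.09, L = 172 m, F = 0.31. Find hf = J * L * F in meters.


hf = J * L * F = 0.09 * 172 * 0.31 = 4.7988 m

4.7988 m


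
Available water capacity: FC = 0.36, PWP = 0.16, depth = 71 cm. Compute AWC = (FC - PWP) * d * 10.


AWC = (FC - PWP) * d * 10
AWC = (0.36 - 0.16) * 71 * 10
AWC = 0.2000 * 71 * 10

142.0000 mm


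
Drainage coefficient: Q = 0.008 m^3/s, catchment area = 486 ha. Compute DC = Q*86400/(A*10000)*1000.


DC = Q * 86400 / (A * 10000) * 1000
DC = 0.008 * 86400 / (486 * 10000) * 1000
DC = 691200.0000 / 4860000

0.1422 mm/day


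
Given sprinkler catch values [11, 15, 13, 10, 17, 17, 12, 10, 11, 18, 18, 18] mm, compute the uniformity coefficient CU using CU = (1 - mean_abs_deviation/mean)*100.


mean = 14.166667 mm
MAD = 3.000000 mm
CU = (1 - 3.000000/14.166667)*100

78.8235 %


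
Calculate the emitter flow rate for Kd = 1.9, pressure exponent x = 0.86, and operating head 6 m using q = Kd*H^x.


q = Kd * H^x = 1.9 * 6^0.86 = 1.9 * 4.668852

8.8708 L/h


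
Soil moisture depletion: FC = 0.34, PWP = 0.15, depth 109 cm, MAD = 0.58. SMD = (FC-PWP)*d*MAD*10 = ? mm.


SMD = (FC - PWP) * d * MAD * 10
SMD = (0.34 - 0.15) * 109 * 0.58 * 10
SMD = 0.1900 * 109 * 0.58 * 10

120.1180 mm
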